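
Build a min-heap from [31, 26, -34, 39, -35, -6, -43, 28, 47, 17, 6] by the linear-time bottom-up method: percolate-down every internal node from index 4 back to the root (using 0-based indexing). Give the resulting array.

sift down from index 4: already satisfies heap property
sift down from index 3:
  39 vs smaller child 28 at index 7, swap → [31, 26, -34, 28, -35, -6, -43, 39, 47, 17, 6]
sift down from index 2:
  -34 vs smaller child -43 at index 6, swap → [31, 26, -43, 28, -35, -6, -34, 39, 47, 17, 6]
sift down from index 1:
  26 vs smaller child -35 at index 4, swap → [31, -35, -43, 28, 26, -6, -34, 39, 47, 17, 6]
  26 vs smaller child 6 at index 10, swap → [31, -35, -43, 28, 6, -6, -34, 39, 47, 17, 26]
sift down from index 0:
  31 vs smaller child -43 at index 2, swap → [-43, -35, 31, 28, 6, -6, -34, 39, 47, 17, 26]
  31 vs smaller child -34 at index 6, swap → [-43, -35, -34, 28, 6, -6, 31, 39, 47, 17, 26]

[-43, -35, -34, 28, 6, -6, 31, 39, 47, 17, 26]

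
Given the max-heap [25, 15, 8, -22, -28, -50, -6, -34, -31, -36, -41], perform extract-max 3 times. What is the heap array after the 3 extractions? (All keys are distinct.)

[-6, -22, -36, -31, -28, -50, -41, -34]

extract-max #1 returns 25:
  remove root 25; move last element -41 to root → [-41, 15, 8, -22, -28, -50, -6, -34, -31, -36]
  -41 vs larger child 15 at index 1, swap → [15, -41, 8, -22, -28, -50, -6, -34, -31, -36]
  -41 vs larger child -22 at index 3, swap → [15, -22, 8, -41, -28, -50, -6, -34, -31, -36]
  -41 vs larger child -31 at index 8, swap → [15, -22, 8, -31, -28, -50, -6, -34, -41, -36]
extract-max #2 returns 15:
  remove root 15; move last element -36 to root → [-36, -22, 8, -31, -28, -50, -6, -34, -41]
  -36 vs larger child 8 at index 2, swap → [8, -22, -36, -31, -28, -50, -6, -34, -41]
  -36 vs larger child -6 at index 6, swap → [8, -22, -6, -31, -28, -50, -36, -34, -41]
extract-max #3 returns 8:
  remove root 8; move last element -41 to root → [-41, -22, -6, -31, -28, -50, -36, -34]
  -41 vs larger child -6 at index 2, swap → [-6, -22, -41, -31, -28, -50, -36, -34]
  -41 vs larger child -36 at index 6, swap → [-6, -22, -36, -31, -28, -50, -41, -34]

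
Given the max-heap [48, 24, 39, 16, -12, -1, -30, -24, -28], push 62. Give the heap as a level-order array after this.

[62, 48, 39, 16, 24, -1, -30, -24, -28, -12]

append 62 at index 9 → [48, 24, 39, 16, -12, -1, -30, -24, -28, 62]
62 > parent -12 at index 4, swap → [48, 24, 39, 16, 62, -1, -30, -24, -28, -12]
62 > parent 24 at index 1, swap → [48, 62, 39, 16, 24, -1, -30, -24, -28, -12]
62 > parent 48 at index 0, swap → [62, 48, 39, 16, 24, -1, -30, -24, -28, -12]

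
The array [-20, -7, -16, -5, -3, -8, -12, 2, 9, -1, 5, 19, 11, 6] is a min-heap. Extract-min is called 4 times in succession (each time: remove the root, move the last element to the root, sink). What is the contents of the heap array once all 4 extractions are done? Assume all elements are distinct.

[-7, -5, 6, 2, -3, 11, 19, 5, 9, -1]

extract-min #1 returns -20:
  remove root -20; move last element 6 to root → [6, -7, -16, -5, -3, -8, -12, 2, 9, -1, 5, 19, 11]
  6 vs smaller child -16 at index 2, swap → [-16, -7, 6, -5, -3, -8, -12, 2, 9, -1, 5, 19, 11]
  6 vs smaller child -12 at index 6, swap → [-16, -7, -12, -5, -3, -8, 6, 2, 9, -1, 5, 19, 11]
extract-min #2 returns -16:
  remove root -16; move last element 11 to root → [11, -7, -12, -5, -3, -8, 6, 2, 9, -1, 5, 19]
  11 vs smaller child -12 at index 2, swap → [-12, -7, 11, -5, -3, -8, 6, 2, 9, -1, 5, 19]
  11 vs smaller child -8 at index 5, swap → [-12, -7, -8, -5, -3, 11, 6, 2, 9, -1, 5, 19]
extract-min #3 returns -12:
  remove root -12; move last element 19 to root → [19, -7, -8, -5, -3, 11, 6, 2, 9, -1, 5]
  19 vs smaller child -8 at index 2, swap → [-8, -7, 19, -5, -3, 11, 6, 2, 9, -1, 5]
  19 vs smaller child 6 at index 6, swap → [-8, -7, 6, -5, -3, 11, 19, 2, 9, -1, 5]
extract-min #4 returns -8:
  remove root -8; move last element 5 to root → [5, -7, 6, -5, -3, 11, 19, 2, 9, -1]
  5 vs smaller child -7 at index 1, swap → [-7, 5, 6, -5, -3, 11, 19, 2, 9, -1]
  5 vs smaller child -5 at index 3, swap → [-7, -5, 6, 5, -3, 11, 19, 2, 9, -1]
  5 vs smaller child 2 at index 7, swap → [-7, -5, 6, 2, -3, 11, 19, 5, 9, -1]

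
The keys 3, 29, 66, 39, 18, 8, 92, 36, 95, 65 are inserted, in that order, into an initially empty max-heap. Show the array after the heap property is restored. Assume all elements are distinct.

[95, 92, 66, 39, 65, 8, 29, 3, 36, 18]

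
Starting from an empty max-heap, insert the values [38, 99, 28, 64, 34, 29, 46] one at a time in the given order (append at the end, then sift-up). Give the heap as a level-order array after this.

[99, 64, 46, 38, 34, 28, 29]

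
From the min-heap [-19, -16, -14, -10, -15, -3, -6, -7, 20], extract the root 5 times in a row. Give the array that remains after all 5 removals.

[-7, -3, -6, 20]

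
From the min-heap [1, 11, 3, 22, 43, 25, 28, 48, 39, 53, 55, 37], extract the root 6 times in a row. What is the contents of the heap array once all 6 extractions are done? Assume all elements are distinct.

extract-min #1 returns 1:
  remove root 1; move last element 37 to root → [37, 11, 3, 22, 43, 25, 28, 48, 39, 53, 55]
  37 vs smaller child 3 at index 2, swap → [3, 11, 37, 22, 43, 25, 28, 48, 39, 53, 55]
  37 vs smaller child 25 at index 5, swap → [3, 11, 25, 22, 43, 37, 28, 48, 39, 53, 55]
extract-min #2 returns 3:
  remove root 3; move last element 55 to root → [55, 11, 25, 22, 43, 37, 28, 48, 39, 53]
  55 vs smaller child 11 at index 1, swap → [11, 55, 25, 22, 43, 37, 28, 48, 39, 53]
  55 vs smaller child 22 at index 3, swap → [11, 22, 25, 55, 43, 37, 28, 48, 39, 53]
  55 vs smaller child 39 at index 8, swap → [11, 22, 25, 39, 43, 37, 28, 48, 55, 53]
extract-min #3 returns 11:
  remove root 11; move last element 53 to root → [53, 22, 25, 39, 43, 37, 28, 48, 55]
  53 vs smaller child 22 at index 1, swap → [22, 53, 25, 39, 43, 37, 28, 48, 55]
  53 vs smaller child 39 at index 3, swap → [22, 39, 25, 53, 43, 37, 28, 48, 55]
  53 vs smaller child 48 at index 7, swap → [22, 39, 25, 48, 43, 37, 28, 53, 55]
extract-min #4 returns 22:
  remove root 22; move last element 55 to root → [55, 39, 25, 48, 43, 37, 28, 53]
  55 vs smaller child 25 at index 2, swap → [25, 39, 55, 48, 43, 37, 28, 53]
  55 vs smaller child 28 at index 6, swap → [25, 39, 28, 48, 43, 37, 55, 53]
extract-min #5 returns 25:
  remove root 25; move last element 53 to root → [53, 39, 28, 48, 43, 37, 55]
  53 vs smaller child 28 at index 2, swap → [28, 39, 53, 48, 43, 37, 55]
  53 vs smaller child 37 at index 5, swap → [28, 39, 37, 48, 43, 53, 55]
extract-min #6 returns 28:
  remove root 28; move last element 55 to root → [55, 39, 37, 48, 43, 53]
  55 vs smaller child 37 at index 2, swap → [37, 39, 55, 48, 43, 53]
  55 vs only child 53 at index 5, swap → [37, 39, 53, 48, 43, 55]

[37, 39, 53, 48, 43, 55]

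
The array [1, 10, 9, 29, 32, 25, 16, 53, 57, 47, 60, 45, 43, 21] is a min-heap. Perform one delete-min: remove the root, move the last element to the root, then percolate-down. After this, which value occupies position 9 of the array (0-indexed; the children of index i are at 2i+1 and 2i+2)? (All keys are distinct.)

47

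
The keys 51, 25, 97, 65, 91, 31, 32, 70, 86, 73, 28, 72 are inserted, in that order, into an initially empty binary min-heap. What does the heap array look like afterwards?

[25, 28, 31, 65, 51, 72, 32, 70, 86, 91, 73, 97]

Insert 51:
  append 51 at index 0 → [51] (no swap needed)
Insert 25:
  append 25 at index 1 → [51, 25]
  25 < parent 51 at index 0, swap → [25, 51]
Insert 97:
  append 97 at index 2 → [25, 51, 97] (no swap needed)
Insert 65:
  append 65 at index 3 → [25, 51, 97, 65] (no swap needed)
Insert 91:
  append 91 at index 4 → [25, 51, 97, 65, 91] (no swap needed)
Insert 31:
  append 31 at index 5 → [25, 51, 97, 65, 91, 31]
  31 < parent 97 at index 2, swap → [25, 51, 31, 65, 91, 97]
Insert 32:
  append 32 at index 6 → [25, 51, 31, 65, 91, 97, 32] (no swap needed)
Insert 70:
  append 70 at index 7 → [25, 51, 31, 65, 91, 97, 32, 70] (no swap needed)
Insert 86:
  append 86 at index 8 → [25, 51, 31, 65, 91, 97, 32, 70, 86] (no swap needed)
Insert 73:
  append 73 at index 9 → [25, 51, 31, 65, 91, 97, 32, 70, 86, 73]
  73 < parent 91 at index 4, swap → [25, 51, 31, 65, 73, 97, 32, 70, 86, 91]
Insert 28:
  append 28 at index 10 → [25, 51, 31, 65, 73, 97, 32, 70, 86, 91, 28]
  28 < parent 73 at index 4, swap → [25, 51, 31, 65, 28, 97, 32, 70, 86, 91, 73]
  28 < parent 51 at index 1, swap → [25, 28, 31, 65, 51, 97, 32, 70, 86, 91, 73]
Insert 72:
  append 72 at index 11 → [25, 28, 31, 65, 51, 97, 32, 70, 86, 91, 73, 72]
  72 < parent 97 at index 5, swap → [25, 28, 31, 65, 51, 72, 32, 70, 86, 91, 73, 97]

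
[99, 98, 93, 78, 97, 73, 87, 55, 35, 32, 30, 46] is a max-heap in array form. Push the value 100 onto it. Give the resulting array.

[100, 98, 99, 78, 97, 93, 87, 55, 35, 32, 30, 46, 73]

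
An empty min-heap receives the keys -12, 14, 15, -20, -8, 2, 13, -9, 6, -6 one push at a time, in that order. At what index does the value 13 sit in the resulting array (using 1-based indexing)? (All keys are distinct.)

7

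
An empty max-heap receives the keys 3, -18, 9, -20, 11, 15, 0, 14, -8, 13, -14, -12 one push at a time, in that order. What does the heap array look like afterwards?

[15, 14, 11, 9, 13, 3, 0, -20, -8, -18, -14, -12]

Insert 3:
  append 3 at index 0 → [3] (no swap needed)
Insert -18:
  append -18 at index 1 → [3, -18] (no swap needed)
Insert 9:
  append 9 at index 2 → [3, -18, 9]
  9 > parent 3 at index 0, swap → [9, -18, 3]
Insert -20:
  append -20 at index 3 → [9, -18, 3, -20] (no swap needed)
Insert 11:
  append 11 at index 4 → [9, -18, 3, -20, 11]
  11 > parent -18 at index 1, swap → [9, 11, 3, -20, -18]
  11 > parent 9 at index 0, swap → [11, 9, 3, -20, -18]
Insert 15:
  append 15 at index 5 → [11, 9, 3, -20, -18, 15]
  15 > parent 3 at index 2, swap → [11, 9, 15, -20, -18, 3]
  15 > parent 11 at index 0, swap → [15, 9, 11, -20, -18, 3]
Insert 0:
  append 0 at index 6 → [15, 9, 11, -20, -18, 3, 0] (no swap needed)
Insert 14:
  append 14 at index 7 → [15, 9, 11, -20, -18, 3, 0, 14]
  14 > parent -20 at index 3, swap → [15, 9, 11, 14, -18, 3, 0, -20]
  14 > parent 9 at index 1, swap → [15, 14, 11, 9, -18, 3, 0, -20]
Insert -8:
  append -8 at index 8 → [15, 14, 11, 9, -18, 3, 0, -20, -8] (no swap needed)
Insert 13:
  append 13 at index 9 → [15, 14, 11, 9, -18, 3, 0, -20, -8, 13]
  13 > parent -18 at index 4, swap → [15, 14, 11, 9, 13, 3, 0, -20, -8, -18]
Insert -14:
  append -14 at index 10 → [15, 14, 11, 9, 13, 3, 0, -20, -8, -18, -14] (no swap needed)
Insert -12:
  append -12 at index 11 → [15, 14, 11, 9, 13, 3, 0, -20, -8, -18, -14, -12] (no swap needed)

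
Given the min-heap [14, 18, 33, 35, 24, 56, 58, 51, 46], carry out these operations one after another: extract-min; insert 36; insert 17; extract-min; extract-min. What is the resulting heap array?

[24, 35, 33, 36, 46, 56, 58, 51]

extract-min → returns 14:
  remove root 14; move last element 46 to root → [46, 18, 33, 35, 24, 56, 58, 51]
  46 vs smaller child 18 at index 1, swap → [18, 46, 33, 35, 24, 56, 58, 51]
  46 vs smaller child 24 at index 4, swap → [18, 24, 33, 35, 46, 56, 58, 51]
insert 36:
  append 36 at index 8 → [18, 24, 33, 35, 46, 56, 58, 51, 36] (no swap needed)
insert 17:
  append 17 at index 9 → [18, 24, 33, 35, 46, 56, 58, 51, 36, 17]
  17 < parent 46 at index 4, swap → [18, 24, 33, 35, 17, 56, 58, 51, 36, 46]
  17 < parent 24 at index 1, swap → [18, 17, 33, 35, 24, 56, 58, 51, 36, 46]
  17 < parent 18 at index 0, swap → [17, 18, 33, 35, 24, 56, 58, 51, 36, 46]
extract-min → returns 17:
  remove root 17; move last element 46 to root → [46, 18, 33, 35, 24, 56, 58, 51, 36]
  46 vs smaller child 18 at index 1, swap → [18, 46, 33, 35, 24, 56, 58, 51, 36]
  46 vs smaller child 24 at index 4, swap → [18, 24, 33, 35, 46, 56, 58, 51, 36]
extract-min → returns 18:
  remove root 18; move last element 36 to root → [36, 24, 33, 35, 46, 56, 58, 51]
  36 vs smaller child 24 at index 1, swap → [24, 36, 33, 35, 46, 56, 58, 51]
  36 vs smaller child 35 at index 3, swap → [24, 35, 33, 36, 46, 56, 58, 51]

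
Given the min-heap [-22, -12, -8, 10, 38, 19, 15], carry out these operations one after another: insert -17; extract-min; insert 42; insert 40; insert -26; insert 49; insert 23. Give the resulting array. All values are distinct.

[-26, -17, -8, 10, -12, 19, 15, 42, 40, 38, 49, 23]

insert -17:
  append -17 at index 7 → [-22, -12, -8, 10, 38, 19, 15, -17]
  -17 < parent 10 at index 3, swap → [-22, -12, -8, -17, 38, 19, 15, 10]
  -17 < parent -12 at index 1, swap → [-22, -17, -8, -12, 38, 19, 15, 10]
extract-min → returns -22:
  remove root -22; move last element 10 to root → [10, -17, -8, -12, 38, 19, 15]
  10 vs smaller child -17 at index 1, swap → [-17, 10, -8, -12, 38, 19, 15]
  10 vs smaller child -12 at index 3, swap → [-17, -12, -8, 10, 38, 19, 15]
insert 42:
  append 42 at index 7 → [-17, -12, -8, 10, 38, 19, 15, 42] (no swap needed)
insert 40:
  append 40 at index 8 → [-17, -12, -8, 10, 38, 19, 15, 42, 40] (no swap needed)
insert -26:
  append -26 at index 9 → [-17, -12, -8, 10, 38, 19, 15, 42, 40, -26]
  -26 < parent 38 at index 4, swap → [-17, -12, -8, 10, -26, 19, 15, 42, 40, 38]
  -26 < parent -12 at index 1, swap → [-17, -26, -8, 10, -12, 19, 15, 42, 40, 38]
  -26 < parent -17 at index 0, swap → [-26, -17, -8, 10, -12, 19, 15, 42, 40, 38]
insert 49:
  append 49 at index 10 → [-26, -17, -8, 10, -12, 19, 15, 42, 40, 38, 49] (no swap needed)
insert 23:
  append 23 at index 11 → [-26, -17, -8, 10, -12, 19, 15, 42, 40, 38, 49, 23] (no swap needed)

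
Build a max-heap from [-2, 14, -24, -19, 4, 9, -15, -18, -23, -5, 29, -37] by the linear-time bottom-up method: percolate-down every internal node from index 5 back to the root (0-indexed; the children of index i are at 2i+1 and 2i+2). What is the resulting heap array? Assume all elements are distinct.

[29, 14, 9, -18, 4, -24, -15, -19, -23, -5, -2, -37]

sift down from index 5: already satisfies heap property
sift down from index 4:
  4 vs larger child 29 at index 10, swap → [-2, 14, -24, -19, 29, 9, -15, -18, -23, -5, 4, -37]
sift down from index 3:
  -19 vs larger child -18 at index 7, swap → [-2, 14, -24, -18, 29, 9, -15, -19, -23, -5, 4, -37]
sift down from index 2:
  -24 vs larger child 9 at index 5, swap → [-2, 14, 9, -18, 29, -24, -15, -19, -23, -5, 4, -37]
sift down from index 1:
  14 vs larger child 29 at index 4, swap → [-2, 29, 9, -18, 14, -24, -15, -19, -23, -5, 4, -37]
sift down from index 0:
  -2 vs larger child 29 at index 1, swap → [29, -2, 9, -18, 14, -24, -15, -19, -23, -5, 4, -37]
  -2 vs larger child 14 at index 4, swap → [29, 14, 9, -18, -2, -24, -15, -19, -23, -5, 4, -37]
  -2 vs larger child 4 at index 10, swap → [29, 14, 9, -18, 4, -24, -15, -19, -23, -5, -2, -37]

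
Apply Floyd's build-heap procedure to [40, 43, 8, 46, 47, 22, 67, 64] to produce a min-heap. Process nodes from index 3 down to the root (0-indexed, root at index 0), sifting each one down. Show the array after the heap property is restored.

[8, 43, 22, 46, 47, 40, 67, 64]

sift down from index 3: already satisfies heap property
sift down from index 2: already satisfies heap property
sift down from index 1: already satisfies heap property
sift down from index 0:
  40 vs smaller child 8 at index 2, swap → [8, 43, 40, 46, 47, 22, 67, 64]
  40 vs smaller child 22 at index 5, swap → [8, 43, 22, 46, 47, 40, 67, 64]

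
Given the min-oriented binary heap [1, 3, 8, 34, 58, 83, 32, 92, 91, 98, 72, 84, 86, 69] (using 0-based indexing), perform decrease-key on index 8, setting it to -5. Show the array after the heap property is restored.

[-5, 1, 8, 3, 58, 83, 32, 92, 34, 98, 72, 84, 86, 69]

set index 8 from 91 to -5 → [1, 3, 8, 34, 58, 83, 32, 92, -5, 98, 72, 84, 86, 69]
-5 < parent 34 at index 3, swap → [1, 3, 8, -5, 58, 83, 32, 92, 34, 98, 72, 84, 86, 69]
-5 < parent 3 at index 1, swap → [1, -5, 8, 3, 58, 83, 32, 92, 34, 98, 72, 84, 86, 69]
-5 < parent 1 at index 0, swap → [-5, 1, 8, 3, 58, 83, 32, 92, 34, 98, 72, 84, 86, 69]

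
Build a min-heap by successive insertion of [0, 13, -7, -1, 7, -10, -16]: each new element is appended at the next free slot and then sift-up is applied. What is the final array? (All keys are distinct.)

Insert 0:
  append 0 at index 0 → [0] (no swap needed)
Insert 13:
  append 13 at index 1 → [0, 13] (no swap needed)
Insert -7:
  append -7 at index 2 → [0, 13, -7]
  -7 < parent 0 at index 0, swap → [-7, 13, 0]
Insert -1:
  append -1 at index 3 → [-7, 13, 0, -1]
  -1 < parent 13 at index 1, swap → [-7, -1, 0, 13]
Insert 7:
  append 7 at index 4 → [-7, -1, 0, 13, 7] (no swap needed)
Insert -10:
  append -10 at index 5 → [-7, -1, 0, 13, 7, -10]
  -10 < parent 0 at index 2, swap → [-7, -1, -10, 13, 7, 0]
  -10 < parent -7 at index 0, swap → [-10, -1, -7, 13, 7, 0]
Insert -16:
  append -16 at index 6 → [-10, -1, -7, 13, 7, 0, -16]
  -16 < parent -7 at index 2, swap → [-10, -1, -16, 13, 7, 0, -7]
  -16 < parent -10 at index 0, swap → [-16, -1, -10, 13, 7, 0, -7]

[-16, -1, -10, 13, 7, 0, -7]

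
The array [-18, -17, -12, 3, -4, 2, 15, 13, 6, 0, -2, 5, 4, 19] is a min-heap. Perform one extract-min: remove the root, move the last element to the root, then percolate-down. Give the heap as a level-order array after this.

[-17, -4, -12, 3, -2, 2, 15, 13, 6, 0, 19, 5, 4]

remove root -18; move last element 19 to root → [19, -17, -12, 3, -4, 2, 15, 13, 6, 0, -2, 5, 4]
19 vs smaller child -17 at index 1, swap → [-17, 19, -12, 3, -4, 2, 15, 13, 6, 0, -2, 5, 4]
19 vs smaller child -4 at index 4, swap → [-17, -4, -12, 3, 19, 2, 15, 13, 6, 0, -2, 5, 4]
19 vs smaller child -2 at index 10, swap → [-17, -4, -12, 3, -2, 2, 15, 13, 6, 0, 19, 5, 4]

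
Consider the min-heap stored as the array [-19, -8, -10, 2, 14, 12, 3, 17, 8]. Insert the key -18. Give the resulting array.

[-19, -18, -10, 2, -8, 12, 3, 17, 8, 14]

append -18 at index 9 → [-19, -8, -10, 2, 14, 12, 3, 17, 8, -18]
-18 < parent 14 at index 4, swap → [-19, -8, -10, 2, -18, 12, 3, 17, 8, 14]
-18 < parent -8 at index 1, swap → [-19, -18, -10, 2, -8, 12, 3, 17, 8, 14]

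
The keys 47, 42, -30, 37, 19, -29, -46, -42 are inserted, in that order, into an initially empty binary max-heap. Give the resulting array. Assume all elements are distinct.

[47, 42, -29, 37, 19, -30, -46, -42]

Insert 47:
  append 47 at index 0 → [47] (no swap needed)
Insert 42:
  append 42 at index 1 → [47, 42] (no swap needed)
Insert -30:
  append -30 at index 2 → [47, 42, -30] (no swap needed)
Insert 37:
  append 37 at index 3 → [47, 42, -30, 37] (no swap needed)
Insert 19:
  append 19 at index 4 → [47, 42, -30, 37, 19] (no swap needed)
Insert -29:
  append -29 at index 5 → [47, 42, -30, 37, 19, -29]
  -29 > parent -30 at index 2, swap → [47, 42, -29, 37, 19, -30]
Insert -46:
  append -46 at index 6 → [47, 42, -29, 37, 19, -30, -46] (no swap needed)
Insert -42:
  append -42 at index 7 → [47, 42, -29, 37, 19, -30, -46, -42] (no swap needed)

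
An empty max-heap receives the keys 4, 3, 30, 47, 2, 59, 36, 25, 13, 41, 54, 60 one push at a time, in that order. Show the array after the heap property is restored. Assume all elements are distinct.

Insert 4:
  append 4 at index 0 → [4] (no swap needed)
Insert 3:
  append 3 at index 1 → [4, 3] (no swap needed)
Insert 30:
  append 30 at index 2 → [4, 3, 30]
  30 > parent 4 at index 0, swap → [30, 3, 4]
Insert 47:
  append 47 at index 3 → [30, 3, 4, 47]
  47 > parent 3 at index 1, swap → [30, 47, 4, 3]
  47 > parent 30 at index 0, swap → [47, 30, 4, 3]
Insert 2:
  append 2 at index 4 → [47, 30, 4, 3, 2] (no swap needed)
Insert 59:
  append 59 at index 5 → [47, 30, 4, 3, 2, 59]
  59 > parent 4 at index 2, swap → [47, 30, 59, 3, 2, 4]
  59 > parent 47 at index 0, swap → [59, 30, 47, 3, 2, 4]
Insert 36:
  append 36 at index 6 → [59, 30, 47, 3, 2, 4, 36] (no swap needed)
Insert 25:
  append 25 at index 7 → [59, 30, 47, 3, 2, 4, 36, 25]
  25 > parent 3 at index 3, swap → [59, 30, 47, 25, 2, 4, 36, 3]
Insert 13:
  append 13 at index 8 → [59, 30, 47, 25, 2, 4, 36, 3, 13] (no swap needed)
Insert 41:
  append 41 at index 9 → [59, 30, 47, 25, 2, 4, 36, 3, 13, 41]
  41 > parent 2 at index 4, swap → [59, 30, 47, 25, 41, 4, 36, 3, 13, 2]
  41 > parent 30 at index 1, swap → [59, 41, 47, 25, 30, 4, 36, 3, 13, 2]
Insert 54:
  append 54 at index 10 → [59, 41, 47, 25, 30, 4, 36, 3, 13, 2, 54]
  54 > parent 30 at index 4, swap → [59, 41, 47, 25, 54, 4, 36, 3, 13, 2, 30]
  54 > parent 41 at index 1, swap → [59, 54, 47, 25, 41, 4, 36, 3, 13, 2, 30]
Insert 60:
  append 60 at index 11 → [59, 54, 47, 25, 41, 4, 36, 3, 13, 2, 30, 60]
  60 > parent 4 at index 5, swap → [59, 54, 47, 25, 41, 60, 36, 3, 13, 2, 30, 4]
  60 > parent 47 at index 2, swap → [59, 54, 60, 25, 41, 47, 36, 3, 13, 2, 30, 4]
  60 > parent 59 at index 0, swap → [60, 54, 59, 25, 41, 47, 36, 3, 13, 2, 30, 4]

[60, 54, 59, 25, 41, 47, 36, 3, 13, 2, 30, 4]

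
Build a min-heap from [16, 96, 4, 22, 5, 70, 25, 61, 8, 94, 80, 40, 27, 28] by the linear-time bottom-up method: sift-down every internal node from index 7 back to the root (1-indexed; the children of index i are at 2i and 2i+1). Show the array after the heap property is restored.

[4, 5, 16, 8, 80, 27, 25, 61, 22, 94, 96, 40, 70, 28]

sift down from index 7: already satisfies heap property
sift down from index 6:
  70 vs smaller child 27 at index 13, swap → [16, 96, 4, 22, 5, 27, 25, 61, 8, 94, 80, 40, 70, 28]
sift down from index 5: already satisfies heap property
sift down from index 4:
  22 vs smaller child 8 at index 9, swap → [16, 96, 4, 8, 5, 27, 25, 61, 22, 94, 80, 40, 70, 28]
sift down from index 3: already satisfies heap property
sift down from index 2:
  96 vs smaller child 5 at index 5, swap → [16, 5, 4, 8, 96, 27, 25, 61, 22, 94, 80, 40, 70, 28]
  96 vs smaller child 80 at index 11, swap → [16, 5, 4, 8, 80, 27, 25, 61, 22, 94, 96, 40, 70, 28]
sift down from index 1:
  16 vs smaller child 4 at index 3, swap → [4, 5, 16, 8, 80, 27, 25, 61, 22, 94, 96, 40, 70, 28]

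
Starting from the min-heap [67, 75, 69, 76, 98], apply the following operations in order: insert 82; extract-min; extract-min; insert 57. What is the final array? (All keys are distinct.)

[57, 75, 82, 98, 76]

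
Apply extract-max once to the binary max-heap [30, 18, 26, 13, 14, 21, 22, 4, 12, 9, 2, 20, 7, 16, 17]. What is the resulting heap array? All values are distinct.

[26, 18, 22, 13, 14, 21, 17, 4, 12, 9, 2, 20, 7, 16]

remove root 30; move last element 17 to root → [17, 18, 26, 13, 14, 21, 22, 4, 12, 9, 2, 20, 7, 16]
17 vs larger child 26 at index 2, swap → [26, 18, 17, 13, 14, 21, 22, 4, 12, 9, 2, 20, 7, 16]
17 vs larger child 22 at index 6, swap → [26, 18, 22, 13, 14, 21, 17, 4, 12, 9, 2, 20, 7, 16]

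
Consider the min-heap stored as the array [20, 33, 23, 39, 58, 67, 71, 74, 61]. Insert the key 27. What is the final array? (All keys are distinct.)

[20, 27, 23, 39, 33, 67, 71, 74, 61, 58]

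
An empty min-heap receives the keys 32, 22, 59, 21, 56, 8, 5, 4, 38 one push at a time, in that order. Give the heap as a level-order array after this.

[4, 5, 8, 22, 56, 59, 21, 32, 38]

Insert 32:
  append 32 at index 0 → [32] (no swap needed)
Insert 22:
  append 22 at index 1 → [32, 22]
  22 < parent 32 at index 0, swap → [22, 32]
Insert 59:
  append 59 at index 2 → [22, 32, 59] (no swap needed)
Insert 21:
  append 21 at index 3 → [22, 32, 59, 21]
  21 < parent 32 at index 1, swap → [22, 21, 59, 32]
  21 < parent 22 at index 0, swap → [21, 22, 59, 32]
Insert 56:
  append 56 at index 4 → [21, 22, 59, 32, 56] (no swap needed)
Insert 8:
  append 8 at index 5 → [21, 22, 59, 32, 56, 8]
  8 < parent 59 at index 2, swap → [21, 22, 8, 32, 56, 59]
  8 < parent 21 at index 0, swap → [8, 22, 21, 32, 56, 59]
Insert 5:
  append 5 at index 6 → [8, 22, 21, 32, 56, 59, 5]
  5 < parent 21 at index 2, swap → [8, 22, 5, 32, 56, 59, 21]
  5 < parent 8 at index 0, swap → [5, 22, 8, 32, 56, 59, 21]
Insert 4:
  append 4 at index 7 → [5, 22, 8, 32, 56, 59, 21, 4]
  4 < parent 32 at index 3, swap → [5, 22, 8, 4, 56, 59, 21, 32]
  4 < parent 22 at index 1, swap → [5, 4, 8, 22, 56, 59, 21, 32]
  4 < parent 5 at index 0, swap → [4, 5, 8, 22, 56, 59, 21, 32]
Insert 38:
  append 38 at index 8 → [4, 5, 8, 22, 56, 59, 21, 32, 38] (no swap needed)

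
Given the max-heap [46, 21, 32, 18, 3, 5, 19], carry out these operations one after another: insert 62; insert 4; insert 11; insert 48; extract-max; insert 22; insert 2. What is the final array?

[48, 46, 32, 21, 22, 5, 19, 18, 4, 3, 11, 2]

insert 62:
  append 62 at index 7 → [46, 21, 32, 18, 3, 5, 19, 62]
  62 > parent 18 at index 3, swap → [46, 21, 32, 62, 3, 5, 19, 18]
  62 > parent 21 at index 1, swap → [46, 62, 32, 21, 3, 5, 19, 18]
  62 > parent 46 at index 0, swap → [62, 46, 32, 21, 3, 5, 19, 18]
insert 4:
  append 4 at index 8 → [62, 46, 32, 21, 3, 5, 19, 18, 4] (no swap needed)
insert 11:
  append 11 at index 9 → [62, 46, 32, 21, 3, 5, 19, 18, 4, 11]
  11 > parent 3 at index 4, swap → [62, 46, 32, 21, 11, 5, 19, 18, 4, 3]
insert 48:
  append 48 at index 10 → [62, 46, 32, 21, 11, 5, 19, 18, 4, 3, 48]
  48 > parent 11 at index 4, swap → [62, 46, 32, 21, 48, 5, 19, 18, 4, 3, 11]
  48 > parent 46 at index 1, swap → [62, 48, 32, 21, 46, 5, 19, 18, 4, 3, 11]
extract-max → returns 62:
  remove root 62; move last element 11 to root → [11, 48, 32, 21, 46, 5, 19, 18, 4, 3]
  11 vs larger child 48 at index 1, swap → [48, 11, 32, 21, 46, 5, 19, 18, 4, 3]
  11 vs larger child 46 at index 4, swap → [48, 46, 32, 21, 11, 5, 19, 18, 4, 3]
insert 22:
  append 22 at index 10 → [48, 46, 32, 21, 11, 5, 19, 18, 4, 3, 22]
  22 > parent 11 at index 4, swap → [48, 46, 32, 21, 22, 5, 19, 18, 4, 3, 11]
insert 2:
  append 2 at index 11 → [48, 46, 32, 21, 22, 5, 19, 18, 4, 3, 11, 2] (no swap needed)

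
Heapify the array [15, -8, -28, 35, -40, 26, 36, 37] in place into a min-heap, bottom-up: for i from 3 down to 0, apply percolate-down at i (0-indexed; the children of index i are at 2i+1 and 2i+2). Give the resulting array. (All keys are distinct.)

sift down from index 3: already satisfies heap property
sift down from index 2: already satisfies heap property
sift down from index 1:
  -8 vs smaller child -40 at index 4, swap → [15, -40, -28, 35, -8, 26, 36, 37]
sift down from index 0:
  15 vs smaller child -40 at index 1, swap → [-40, 15, -28, 35, -8, 26, 36, 37]
  15 vs smaller child -8 at index 4, swap → [-40, -8, -28, 35, 15, 26, 36, 37]

[-40, -8, -28, 35, 15, 26, 36, 37]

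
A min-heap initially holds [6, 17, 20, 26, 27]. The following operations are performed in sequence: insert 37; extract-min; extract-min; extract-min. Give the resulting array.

[26, 37, 27]

insert 37:
  append 37 at index 5 → [6, 17, 20, 26, 27, 37] (no swap needed)
extract-min → returns 6:
  remove root 6; move last element 37 to root → [37, 17, 20, 26, 27]
  37 vs smaller child 17 at index 1, swap → [17, 37, 20, 26, 27]
  37 vs smaller child 26 at index 3, swap → [17, 26, 20, 37, 27]
extract-min → returns 17:
  remove root 17; move last element 27 to root → [27, 26, 20, 37]
  27 vs smaller child 20 at index 2, swap → [20, 26, 27, 37]
extract-min → returns 20:
  remove root 20; move last element 37 to root → [37, 26, 27]
  37 vs smaller child 26 at index 1, swap → [26, 37, 27]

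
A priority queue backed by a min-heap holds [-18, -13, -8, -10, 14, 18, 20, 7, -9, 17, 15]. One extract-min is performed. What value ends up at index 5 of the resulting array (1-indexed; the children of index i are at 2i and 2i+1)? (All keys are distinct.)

remove root -18; move last element 15 to root → [15, -13, -8, -10, 14, 18, 20, 7, -9, 17]
15 vs smaller child -13 at index 2, swap → [-13, 15, -8, -10, 14, 18, 20, 7, -9, 17]
15 vs smaller child -10 at index 4, swap → [-13, -10, -8, 15, 14, 18, 20, 7, -9, 17]
15 vs smaller child -9 at index 9, swap → [-13, -10, -8, -9, 14, 18, 20, 7, 15, 17]
resulting array: [-13, -10, -8, -9, 14, 18, 20, 7, 15, 17]

14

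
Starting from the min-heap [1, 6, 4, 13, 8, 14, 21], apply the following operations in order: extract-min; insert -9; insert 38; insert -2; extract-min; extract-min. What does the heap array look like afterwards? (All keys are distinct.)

extract-min → returns 1:
  remove root 1; move last element 21 to root → [21, 6, 4, 13, 8, 14]
  21 vs smaller child 4 at index 2, swap → [4, 6, 21, 13, 8, 14]
  21 vs only child 14 at index 5, swap → [4, 6, 14, 13, 8, 21]
insert -9:
  append -9 at index 6 → [4, 6, 14, 13, 8, 21, -9]
  -9 < parent 14 at index 2, swap → [4, 6, -9, 13, 8, 21, 14]
  -9 < parent 4 at index 0, swap → [-9, 6, 4, 13, 8, 21, 14]
insert 38:
  append 38 at index 7 → [-9, 6, 4, 13, 8, 21, 14, 38] (no swap needed)
insert -2:
  append -2 at index 8 → [-9, 6, 4, 13, 8, 21, 14, 38, -2]
  -2 < parent 13 at index 3, swap → [-9, 6, 4, -2, 8, 21, 14, 38, 13]
  -2 < parent 6 at index 1, swap → [-9, -2, 4, 6, 8, 21, 14, 38, 13]
extract-min → returns -9:
  remove root -9; move last element 13 to root → [13, -2, 4, 6, 8, 21, 14, 38]
  13 vs smaller child -2 at index 1, swap → [-2, 13, 4, 6, 8, 21, 14, 38]
  13 vs smaller child 6 at index 3, swap → [-2, 6, 4, 13, 8, 21, 14, 38]
extract-min → returns -2:
  remove root -2; move last element 38 to root → [38, 6, 4, 13, 8, 21, 14]
  38 vs smaller child 4 at index 2, swap → [4, 6, 38, 13, 8, 21, 14]
  38 vs smaller child 14 at index 6, swap → [4, 6, 14, 13, 8, 21, 38]

[4, 6, 14, 13, 8, 21, 38]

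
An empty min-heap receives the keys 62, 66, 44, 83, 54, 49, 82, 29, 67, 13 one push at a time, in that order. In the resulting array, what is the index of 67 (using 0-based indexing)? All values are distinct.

8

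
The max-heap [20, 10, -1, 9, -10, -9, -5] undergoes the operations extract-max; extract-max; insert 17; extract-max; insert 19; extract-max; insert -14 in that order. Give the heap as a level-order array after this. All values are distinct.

[9, -5, -1, -9, -10, -14]

extract-max → returns 20:
  remove root 20; move last element -5 to root → [-5, 10, -1, 9, -10, -9]
  -5 vs larger child 10 at index 1, swap → [10, -5, -1, 9, -10, -9]
  -5 vs larger child 9 at index 3, swap → [10, 9, -1, -5, -10, -9]
extract-max → returns 10:
  remove root 10; move last element -9 to root → [-9, 9, -1, -5, -10]
  -9 vs larger child 9 at index 1, swap → [9, -9, -1, -5, -10]
  -9 vs larger child -5 at index 3, swap → [9, -5, -1, -9, -10]
insert 17:
  append 17 at index 5 → [9, -5, -1, -9, -10, 17]
  17 > parent -1 at index 2, swap → [9, -5, 17, -9, -10, -1]
  17 > parent 9 at index 0, swap → [17, -5, 9, -9, -10, -1]
extract-max → returns 17:
  remove root 17; move last element -1 to root → [-1, -5, 9, -9, -10]
  -1 vs larger child 9 at index 2, swap → [9, -5, -1, -9, -10]
insert 19:
  append 19 at index 5 → [9, -5, -1, -9, -10, 19]
  19 > parent -1 at index 2, swap → [9, -5, 19, -9, -10, -1]
  19 > parent 9 at index 0, swap → [19, -5, 9, -9, -10, -1]
extract-max → returns 19:
  remove root 19; move last element -1 to root → [-1, -5, 9, -9, -10]
  -1 vs larger child 9 at index 2, swap → [9, -5, -1, -9, -10]
insert -14:
  append -14 at index 5 → [9, -5, -1, -9, -10, -14] (no swap needed)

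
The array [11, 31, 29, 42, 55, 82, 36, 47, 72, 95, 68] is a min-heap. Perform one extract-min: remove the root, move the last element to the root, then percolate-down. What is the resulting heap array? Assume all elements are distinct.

remove root 11; move last element 68 to root → [68, 31, 29, 42, 55, 82, 36, 47, 72, 95]
68 vs smaller child 29 at index 2, swap → [29, 31, 68, 42, 55, 82, 36, 47, 72, 95]
68 vs smaller child 36 at index 6, swap → [29, 31, 36, 42, 55, 82, 68, 47, 72, 95]

[29, 31, 36, 42, 55, 82, 68, 47, 72, 95]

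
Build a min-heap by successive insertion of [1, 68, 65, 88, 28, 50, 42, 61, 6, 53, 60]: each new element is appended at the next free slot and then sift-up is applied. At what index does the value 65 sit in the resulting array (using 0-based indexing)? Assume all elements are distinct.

Insert 1:
  append 1 at index 0 → [1] (no swap needed)
Insert 68:
  append 68 at index 1 → [1, 68] (no swap needed)
Insert 65:
  append 65 at index 2 → [1, 68, 65] (no swap needed)
Insert 88:
  append 88 at index 3 → [1, 68, 65, 88] (no swap needed)
Insert 28:
  append 28 at index 4 → [1, 68, 65, 88, 28]
  28 < parent 68 at index 1, swap → [1, 28, 65, 88, 68]
Insert 50:
  append 50 at index 5 → [1, 28, 65, 88, 68, 50]
  50 < parent 65 at index 2, swap → [1, 28, 50, 88, 68, 65]
Insert 42:
  append 42 at index 6 → [1, 28, 50, 88, 68, 65, 42]
  42 < parent 50 at index 2, swap → [1, 28, 42, 88, 68, 65, 50]
Insert 61:
  append 61 at index 7 → [1, 28, 42, 88, 68, 65, 50, 61]
  61 < parent 88 at index 3, swap → [1, 28, 42, 61, 68, 65, 50, 88]
Insert 6:
  append 6 at index 8 → [1, 28, 42, 61, 68, 65, 50, 88, 6]
  6 < parent 61 at index 3, swap → [1, 28, 42, 6, 68, 65, 50, 88, 61]
  6 < parent 28 at index 1, swap → [1, 6, 42, 28, 68, 65, 50, 88, 61]
Insert 53:
  append 53 at index 9 → [1, 6, 42, 28, 68, 65, 50, 88, 61, 53]
  53 < parent 68 at index 4, swap → [1, 6, 42, 28, 53, 65, 50, 88, 61, 68]
Insert 60:
  append 60 at index 10 → [1, 6, 42, 28, 53, 65, 50, 88, 61, 68, 60] (no swap needed)
resulting array: [1, 6, 42, 28, 53, 65, 50, 88, 61, 68, 60]

5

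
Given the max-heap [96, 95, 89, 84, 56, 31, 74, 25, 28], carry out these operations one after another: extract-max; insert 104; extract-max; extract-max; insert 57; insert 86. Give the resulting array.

[89, 86, 74, 84, 56, 31, 25, 28, 57]

extract-max → returns 96:
  remove root 96; move last element 28 to root → [28, 95, 89, 84, 56, 31, 74, 25]
  28 vs larger child 95 at index 1, swap → [95, 28, 89, 84, 56, 31, 74, 25]
  28 vs larger child 84 at index 3, swap → [95, 84, 89, 28, 56, 31, 74, 25]
insert 104:
  append 104 at index 8 → [95, 84, 89, 28, 56, 31, 74, 25, 104]
  104 > parent 28 at index 3, swap → [95, 84, 89, 104, 56, 31, 74, 25, 28]
  104 > parent 84 at index 1, swap → [95, 104, 89, 84, 56, 31, 74, 25, 28]
  104 > parent 95 at index 0, swap → [104, 95, 89, 84, 56, 31, 74, 25, 28]
extract-max → returns 104:
  remove root 104; move last element 28 to root → [28, 95, 89, 84, 56, 31, 74, 25]
  28 vs larger child 95 at index 1, swap → [95, 28, 89, 84, 56, 31, 74, 25]
  28 vs larger child 84 at index 3, swap → [95, 84, 89, 28, 56, 31, 74, 25]
extract-max → returns 95:
  remove root 95; move last element 25 to root → [25, 84, 89, 28, 56, 31, 74]
  25 vs larger child 89 at index 2, swap → [89, 84, 25, 28, 56, 31, 74]
  25 vs larger child 74 at index 6, swap → [89, 84, 74, 28, 56, 31, 25]
insert 57:
  append 57 at index 7 → [89, 84, 74, 28, 56, 31, 25, 57]
  57 > parent 28 at index 3, swap → [89, 84, 74, 57, 56, 31, 25, 28]
insert 86:
  append 86 at index 8 → [89, 84, 74, 57, 56, 31, 25, 28, 86]
  86 > parent 57 at index 3, swap → [89, 84, 74, 86, 56, 31, 25, 28, 57]
  86 > parent 84 at index 1, swap → [89, 86, 74, 84, 56, 31, 25, 28, 57]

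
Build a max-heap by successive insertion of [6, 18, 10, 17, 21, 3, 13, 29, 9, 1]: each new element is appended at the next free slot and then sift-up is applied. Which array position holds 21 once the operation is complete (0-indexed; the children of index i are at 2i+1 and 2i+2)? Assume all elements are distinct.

1

Insert 6:
  append 6 at index 0 → [6] (no swap needed)
Insert 18:
  append 18 at index 1 → [6, 18]
  18 > parent 6 at index 0, swap → [18, 6]
Insert 10:
  append 10 at index 2 → [18, 6, 10] (no swap needed)
Insert 17:
  append 17 at index 3 → [18, 6, 10, 17]
  17 > parent 6 at index 1, swap → [18, 17, 10, 6]
Insert 21:
  append 21 at index 4 → [18, 17, 10, 6, 21]
  21 > parent 17 at index 1, swap → [18, 21, 10, 6, 17]
  21 > parent 18 at index 0, swap → [21, 18, 10, 6, 17]
Insert 3:
  append 3 at index 5 → [21, 18, 10, 6, 17, 3] (no swap needed)
Insert 13:
  append 13 at index 6 → [21, 18, 10, 6, 17, 3, 13]
  13 > parent 10 at index 2, swap → [21, 18, 13, 6, 17, 3, 10]
Insert 29:
  append 29 at index 7 → [21, 18, 13, 6, 17, 3, 10, 29]
  29 > parent 6 at index 3, swap → [21, 18, 13, 29, 17, 3, 10, 6]
  29 > parent 18 at index 1, swap → [21, 29, 13, 18, 17, 3, 10, 6]
  29 > parent 21 at index 0, swap → [29, 21, 13, 18, 17, 3, 10, 6]
Insert 9:
  append 9 at index 8 → [29, 21, 13, 18, 17, 3, 10, 6, 9] (no swap needed)
Insert 1:
  append 1 at index 9 → [29, 21, 13, 18, 17, 3, 10, 6, 9, 1] (no swap needed)
resulting array: [29, 21, 13, 18, 17, 3, 10, 6, 9, 1]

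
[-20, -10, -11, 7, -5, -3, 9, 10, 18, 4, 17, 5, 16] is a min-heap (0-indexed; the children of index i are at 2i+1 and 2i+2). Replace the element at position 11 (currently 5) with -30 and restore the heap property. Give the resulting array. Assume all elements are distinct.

[-30, -10, -20, 7, -5, -11, 9, 10, 18, 4, 17, -3, 16]

set index 11 from 5 to -30 → [-20, -10, -11, 7, -5, -3, 9, 10, 18, 4, 17, -30, 16]
-30 < parent -3 at index 5, swap → [-20, -10, -11, 7, -5, -30, 9, 10, 18, 4, 17, -3, 16]
-30 < parent -11 at index 2, swap → [-20, -10, -30, 7, -5, -11, 9, 10, 18, 4, 17, -3, 16]
-30 < parent -20 at index 0, swap → [-30, -10, -20, 7, -5, -11, 9, 10, 18, 4, 17, -3, 16]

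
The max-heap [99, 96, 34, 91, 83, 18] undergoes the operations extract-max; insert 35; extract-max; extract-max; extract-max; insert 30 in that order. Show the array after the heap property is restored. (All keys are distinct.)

[35, 34, 18, 30]

extract-max → returns 99:
  remove root 99; move last element 18 to root → [18, 96, 34, 91, 83]
  18 vs larger child 96 at index 1, swap → [96, 18, 34, 91, 83]
  18 vs larger child 91 at index 3, swap → [96, 91, 34, 18, 83]
insert 35:
  append 35 at index 5 → [96, 91, 34, 18, 83, 35]
  35 > parent 34 at index 2, swap → [96, 91, 35, 18, 83, 34]
extract-max → returns 96:
  remove root 96; move last element 34 to root → [34, 91, 35, 18, 83]
  34 vs larger child 91 at index 1, swap → [91, 34, 35, 18, 83]
  34 vs larger child 83 at index 4, swap → [91, 83, 35, 18, 34]
extract-max → returns 91:
  remove root 91; move last element 34 to root → [34, 83, 35, 18]
  34 vs larger child 83 at index 1, swap → [83, 34, 35, 18]
extract-max → returns 83:
  remove root 83; move last element 18 to root → [18, 34, 35]
  18 vs larger child 35 at index 2, swap → [35, 34, 18]
insert 30:
  append 30 at index 3 → [35, 34, 18, 30] (no swap needed)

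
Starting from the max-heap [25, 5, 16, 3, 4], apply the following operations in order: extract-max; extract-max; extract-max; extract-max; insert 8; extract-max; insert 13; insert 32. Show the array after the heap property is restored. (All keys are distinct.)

[32, 3, 13]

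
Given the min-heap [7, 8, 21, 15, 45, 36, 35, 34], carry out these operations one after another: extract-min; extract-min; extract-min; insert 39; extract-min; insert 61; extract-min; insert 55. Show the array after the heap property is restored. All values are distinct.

[35, 39, 36, 61, 45, 55]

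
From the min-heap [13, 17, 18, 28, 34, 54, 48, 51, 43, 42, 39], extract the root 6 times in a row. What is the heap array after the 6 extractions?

[42, 43, 54, 51, 48]

extract-min #1 returns 13:
  remove root 13; move last element 39 to root → [39, 17, 18, 28, 34, 54, 48, 51, 43, 42]
  39 vs smaller child 17 at index 1, swap → [17, 39, 18, 28, 34, 54, 48, 51, 43, 42]
  39 vs smaller child 28 at index 3, swap → [17, 28, 18, 39, 34, 54, 48, 51, 43, 42]
extract-min #2 returns 17:
  remove root 17; move last element 42 to root → [42, 28, 18, 39, 34, 54, 48, 51, 43]
  42 vs smaller child 18 at index 2, swap → [18, 28, 42, 39, 34, 54, 48, 51, 43]
extract-min #3 returns 18:
  remove root 18; move last element 43 to root → [43, 28, 42, 39, 34, 54, 48, 51]
  43 vs smaller child 28 at index 1, swap → [28, 43, 42, 39, 34, 54, 48, 51]
  43 vs smaller child 34 at index 4, swap → [28, 34, 42, 39, 43, 54, 48, 51]
extract-min #4 returns 28:
  remove root 28; move last element 51 to root → [51, 34, 42, 39, 43, 54, 48]
  51 vs smaller child 34 at index 1, swap → [34, 51, 42, 39, 43, 54, 48]
  51 vs smaller child 39 at index 3, swap → [34, 39, 42, 51, 43, 54, 48]
extract-min #5 returns 34:
  remove root 34; move last element 48 to root → [48, 39, 42, 51, 43, 54]
  48 vs smaller child 39 at index 1, swap → [39, 48, 42, 51, 43, 54]
  48 vs smaller child 43 at index 4, swap → [39, 43, 42, 51, 48, 54]
extract-min #6 returns 39:
  remove root 39; move last element 54 to root → [54, 43, 42, 51, 48]
  54 vs smaller child 42 at index 2, swap → [42, 43, 54, 51, 48]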